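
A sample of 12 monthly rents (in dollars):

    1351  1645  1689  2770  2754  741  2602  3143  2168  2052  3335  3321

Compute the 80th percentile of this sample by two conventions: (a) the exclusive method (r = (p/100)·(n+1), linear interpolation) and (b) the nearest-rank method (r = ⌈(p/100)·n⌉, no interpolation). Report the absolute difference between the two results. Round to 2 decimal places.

71.20

Sorted: 741, 1351, 1645, 1689, 2052, 2168, 2602, 2754, 2770, 3143, 3321, 3335.
n = 12.
(a) r = 10.4; between ranks 10 (3143) and 11 (3321): 3214.2.
(b) the nearest-rank method: rank 10 → 3143.
|3214.2 − 3143| = 71.2.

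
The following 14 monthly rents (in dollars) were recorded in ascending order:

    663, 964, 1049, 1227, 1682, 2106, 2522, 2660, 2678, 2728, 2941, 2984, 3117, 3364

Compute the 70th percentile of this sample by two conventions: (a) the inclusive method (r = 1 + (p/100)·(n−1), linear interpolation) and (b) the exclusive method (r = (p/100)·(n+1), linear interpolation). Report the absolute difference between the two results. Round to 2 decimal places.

n = 14.
(a) r = 10.1; between ranks 10 (2728) and 11 (2941): 2749.3.
(b) r = 10.5; between ranks 10 (2728) and 11 (2941): 2834.5.
|2749.3 − 2834.5| = 85.2.

85.20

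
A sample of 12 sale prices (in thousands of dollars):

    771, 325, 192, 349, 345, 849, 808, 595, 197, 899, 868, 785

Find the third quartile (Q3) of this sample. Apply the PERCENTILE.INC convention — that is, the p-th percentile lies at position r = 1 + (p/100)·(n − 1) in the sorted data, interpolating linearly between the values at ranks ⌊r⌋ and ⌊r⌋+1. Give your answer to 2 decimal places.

818.25

Sorted: 192, 197, 325, 345, 349, 595, 771, 785, 808, 849, 868, 899.
n = 12.
r = 1 + (75/100)·(12 − 1) = 1 + 8.25 = 9.25.
Rank 9 is 808 and rank 10 is 849.
Interpolate: 808 + 0.25·(849 − 808) = 808 + 0.25·41 = 818.25.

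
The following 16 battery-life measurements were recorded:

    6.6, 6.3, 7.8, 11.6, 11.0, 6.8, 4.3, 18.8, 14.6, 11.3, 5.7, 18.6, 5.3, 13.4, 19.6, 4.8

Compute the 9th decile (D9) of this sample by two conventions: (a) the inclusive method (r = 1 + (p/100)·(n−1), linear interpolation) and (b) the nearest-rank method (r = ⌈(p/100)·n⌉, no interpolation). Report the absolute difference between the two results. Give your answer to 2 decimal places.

0.10

Sorted: 4.3, 4.8, 5.3, 5.7, 6.3, 6.6, 6.8, 7.8, 11.0, 11.3, 11.6, 13.4, 14.6, 18.6, 18.8, 19.6.
n = 16.
(a) r = 14.5; between ranks 14 (18.6) and 15 (18.8): 18.7.
(b) the nearest-rank method: rank 15 → 18.8.
|18.7 − 18.8| = 0.1.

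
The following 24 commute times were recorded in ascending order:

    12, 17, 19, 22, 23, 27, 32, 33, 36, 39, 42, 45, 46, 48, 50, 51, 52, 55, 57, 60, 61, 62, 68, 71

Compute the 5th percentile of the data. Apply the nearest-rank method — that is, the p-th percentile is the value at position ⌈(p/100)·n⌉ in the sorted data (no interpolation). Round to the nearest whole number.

17

n = 24.
Position = ⌈5/100 · 24⌉ = ⌈1.2⌉ = 2.
The value at rank 2 is 17.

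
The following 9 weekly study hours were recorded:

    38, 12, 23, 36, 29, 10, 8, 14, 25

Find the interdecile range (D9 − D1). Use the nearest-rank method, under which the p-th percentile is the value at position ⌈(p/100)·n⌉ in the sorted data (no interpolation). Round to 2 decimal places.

Sorted: 8, 10, 12, 14, 23, 25, 29, 36, 38.
n = 9.
P10: rank ⌈10/100·9⌉ = 1 → 8.
P90: rank ⌈90/100·9⌉ = 9 → 38.
Difference: 38 − 8 = 30.

30.00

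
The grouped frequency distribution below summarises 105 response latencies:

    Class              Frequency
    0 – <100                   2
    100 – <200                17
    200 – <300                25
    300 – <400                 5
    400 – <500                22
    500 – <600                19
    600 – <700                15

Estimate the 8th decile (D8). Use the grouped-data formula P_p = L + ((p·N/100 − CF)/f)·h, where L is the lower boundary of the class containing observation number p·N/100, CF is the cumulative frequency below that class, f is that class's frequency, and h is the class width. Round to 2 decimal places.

568.42

N = 105; target position k = 80/100 · 105 = 84.
Cumulative frequencies: 2, 19, 44, 49, 71, 90, 105.
Observation 84 falls in the class 500 – <600.
L = 500, CF = 71, f = 19, h = 100.
P80 = 500 + ((84 − 71)/19)·100 = 500 + 68.4211 = 568.421.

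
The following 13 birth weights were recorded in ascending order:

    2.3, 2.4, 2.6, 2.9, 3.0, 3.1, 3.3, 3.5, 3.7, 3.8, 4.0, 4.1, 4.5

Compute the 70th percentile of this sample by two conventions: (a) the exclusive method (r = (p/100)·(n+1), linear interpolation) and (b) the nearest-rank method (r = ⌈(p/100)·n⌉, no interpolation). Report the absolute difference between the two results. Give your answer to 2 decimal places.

0.02

n = 13.
(a) r = 9.8; between ranks 9 (3.7) and 10 (3.8): 3.78.
(b) the nearest-rank method: rank 10 → 3.8.
|3.78 − 3.8| = 0.02.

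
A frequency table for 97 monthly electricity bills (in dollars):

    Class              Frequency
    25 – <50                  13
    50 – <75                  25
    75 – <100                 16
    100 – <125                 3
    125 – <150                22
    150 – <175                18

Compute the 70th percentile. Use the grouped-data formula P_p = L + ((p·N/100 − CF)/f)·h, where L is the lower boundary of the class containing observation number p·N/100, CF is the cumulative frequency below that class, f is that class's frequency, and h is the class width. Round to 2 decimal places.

N = 97; target position k = 70/100 · 97 = 67.9.
Cumulative frequencies: 13, 38, 54, 57, 79, 97.
Observation 67.9 falls in the class 125 – <150.
L = 125, CF = 57, f = 22, h = 25.
P70 = 125 + ((67.9 − 57)/22)·25 = 125 + 12.3864 = 137.386.

137.39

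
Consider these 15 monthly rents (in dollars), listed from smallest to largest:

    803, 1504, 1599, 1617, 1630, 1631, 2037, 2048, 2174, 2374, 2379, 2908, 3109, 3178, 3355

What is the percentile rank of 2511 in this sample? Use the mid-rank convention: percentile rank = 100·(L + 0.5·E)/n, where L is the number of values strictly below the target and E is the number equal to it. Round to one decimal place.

73.3

Count below 2511: L = 11; count equal: E = 0; n = 15.
Percentile rank = 100·(11 + 0.5·0)/15 = 100·11/15 = 73.33.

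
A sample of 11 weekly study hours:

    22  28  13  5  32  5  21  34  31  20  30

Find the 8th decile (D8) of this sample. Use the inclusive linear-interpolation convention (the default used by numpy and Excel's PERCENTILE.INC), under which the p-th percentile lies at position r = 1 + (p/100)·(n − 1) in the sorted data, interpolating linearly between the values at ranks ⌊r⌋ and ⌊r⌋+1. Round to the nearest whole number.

31

Sorted: 5, 5, 13, 20, 21, 22, 28, 30, 31, 32, 34.
n = 11.
r = 1 + (80/100)·(11 − 1) = 1 + 8 = 9.
r is an integer, so P80 is the value at rank 9: 31.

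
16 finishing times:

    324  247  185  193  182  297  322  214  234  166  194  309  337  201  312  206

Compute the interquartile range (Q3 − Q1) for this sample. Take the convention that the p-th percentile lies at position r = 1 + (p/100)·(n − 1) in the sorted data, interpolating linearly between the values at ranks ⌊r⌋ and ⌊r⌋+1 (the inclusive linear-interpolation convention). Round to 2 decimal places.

116.00

Sorted: 166, 182, 185, 193, 194, 201, 206, 214, 234, 247, 297, 309, 312, 322, 324, 337.
n = 16.
P25: r = 4.75; ranks 4–5 are 193, 194; interpolating gives 193.75.
P75: r = 12.25; ranks 12–13 are 309, 312; interpolating gives 309.75.
Difference: 309.75 − 193.75 = 116.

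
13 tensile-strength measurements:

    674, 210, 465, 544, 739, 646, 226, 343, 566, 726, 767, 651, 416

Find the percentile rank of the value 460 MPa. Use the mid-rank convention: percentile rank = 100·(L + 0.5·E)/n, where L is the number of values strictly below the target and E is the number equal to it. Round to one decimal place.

Sorted: 210, 226, 343, 416, 465, 544, 566, 646, 651, 674, 726, 739, 767.
Count below 460: L = 4; count equal: E = 0; n = 13.
Percentile rank = 100·(4 + 0.5·0)/13 = 100·4/13 = 30.77.

30.8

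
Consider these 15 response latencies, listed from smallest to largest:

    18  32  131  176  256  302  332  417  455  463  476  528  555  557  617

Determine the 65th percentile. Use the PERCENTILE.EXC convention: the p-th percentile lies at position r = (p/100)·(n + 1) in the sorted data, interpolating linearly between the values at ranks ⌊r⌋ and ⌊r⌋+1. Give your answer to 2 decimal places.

n = 15.
r = (65/100)·(15 + 1) = 10.4.
Rank 10 is 463 and rank 11 is 476.
Interpolate: 463 + 0.4·(476 − 463) = 463 + 0.4·13 = 468.2.

468.20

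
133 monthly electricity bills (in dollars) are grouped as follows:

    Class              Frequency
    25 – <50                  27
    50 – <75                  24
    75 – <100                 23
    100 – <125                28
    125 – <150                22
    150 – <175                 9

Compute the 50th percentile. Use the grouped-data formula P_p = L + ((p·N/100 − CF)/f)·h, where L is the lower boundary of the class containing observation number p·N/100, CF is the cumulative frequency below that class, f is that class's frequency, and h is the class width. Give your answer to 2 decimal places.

91.85

N = 133; target position k = 50/100 · 133 = 66.5.
Cumulative frequencies: 27, 51, 74, 102, 124, 133.
Observation 66.5 falls in the class 75 – <100.
L = 75, CF = 51, f = 23, h = 25.
P50 = 75 + ((66.5 − 51)/23)·25 = 75 + 16.8478 = 91.8478.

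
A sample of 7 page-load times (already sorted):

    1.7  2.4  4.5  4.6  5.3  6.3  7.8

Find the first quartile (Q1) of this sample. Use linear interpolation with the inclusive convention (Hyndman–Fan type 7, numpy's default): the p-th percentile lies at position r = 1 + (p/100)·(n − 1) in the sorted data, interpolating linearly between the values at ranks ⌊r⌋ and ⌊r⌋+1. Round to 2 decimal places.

n = 7.
r = 1 + (25/100)·(7 − 1) = 1 + 1.5 = 2.5.
Rank 2 is 2.4 and rank 3 is 4.5.
Interpolate: 2.4 + 0.5·(4.5 − 2.4) = 2.4 + 0.5·2.1 = 3.45.

3.45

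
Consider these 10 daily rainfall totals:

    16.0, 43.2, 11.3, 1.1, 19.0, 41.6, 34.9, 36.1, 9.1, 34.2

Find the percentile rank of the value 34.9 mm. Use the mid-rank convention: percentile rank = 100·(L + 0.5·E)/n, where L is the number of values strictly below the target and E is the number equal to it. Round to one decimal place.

65.0

Sorted: 1.1, 9.1, 11.3, 16.0, 19.0, 34.2, 34.9, 36.1, 41.6, 43.2.
Count below 34.9: L = 6; count equal: E = 1; n = 10.
Percentile rank = 100·(6 + 0.5·1)/10 = 100·6.5/10 = 65.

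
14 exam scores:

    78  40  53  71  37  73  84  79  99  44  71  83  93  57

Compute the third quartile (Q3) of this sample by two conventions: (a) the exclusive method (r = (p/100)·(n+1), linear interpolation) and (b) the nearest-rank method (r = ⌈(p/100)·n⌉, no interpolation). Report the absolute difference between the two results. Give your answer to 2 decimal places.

0.25

Sorted: 37, 40, 44, 53, 57, 71, 71, 73, 78, 79, 83, 84, 93, 99.
n = 14.
(a) r = 11.25; between ranks 11 (83) and 12 (84): 83.25.
(b) the nearest-rank method: rank 11 → 83.
|83.25 − 83| = 0.25.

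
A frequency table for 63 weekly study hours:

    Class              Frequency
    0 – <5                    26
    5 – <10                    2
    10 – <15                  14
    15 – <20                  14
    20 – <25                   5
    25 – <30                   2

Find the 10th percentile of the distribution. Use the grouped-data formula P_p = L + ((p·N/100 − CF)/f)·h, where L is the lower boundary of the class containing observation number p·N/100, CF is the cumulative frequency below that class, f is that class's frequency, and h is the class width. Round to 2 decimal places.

1.21

N = 63; target position k = 10/100 · 63 = 6.3.
Cumulative frequencies: 26, 28, 42, 56, 61, 63.
Observation 6.3 falls in the class 0 – <5.
L = 0, CF = 0, f = 26, h = 5.
P10 = 0 + ((6.3 − 0)/26)·5 = 0 + 1.21154 = 1.21154.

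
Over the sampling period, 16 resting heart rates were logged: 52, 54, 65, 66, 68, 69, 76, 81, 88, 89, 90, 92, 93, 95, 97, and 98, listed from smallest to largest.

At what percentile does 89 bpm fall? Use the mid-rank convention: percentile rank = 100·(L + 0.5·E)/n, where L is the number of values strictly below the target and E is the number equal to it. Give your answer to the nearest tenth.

Count below 89: L = 9; count equal: E = 1; n = 16.
Percentile rank = 100·(9 + 0.5·1)/16 = 100·9.5/16 = 59.38.

59.4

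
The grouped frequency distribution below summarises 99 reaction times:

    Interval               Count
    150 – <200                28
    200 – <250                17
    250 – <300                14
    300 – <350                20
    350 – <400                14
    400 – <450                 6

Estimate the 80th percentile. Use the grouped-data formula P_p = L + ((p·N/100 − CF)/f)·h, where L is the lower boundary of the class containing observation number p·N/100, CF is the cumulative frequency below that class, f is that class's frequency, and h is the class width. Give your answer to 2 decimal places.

350.71

N = 99; target position k = 80/100 · 99 = 79.2.
Cumulative frequencies: 28, 45, 59, 79, 93, 99.
Observation 79.2 falls in the class 350 – <400.
L = 350, CF = 79, f = 14, h = 50.
P80 = 350 + ((79.2 − 79)/14)·50 = 350 + 0.714286 = 350.714.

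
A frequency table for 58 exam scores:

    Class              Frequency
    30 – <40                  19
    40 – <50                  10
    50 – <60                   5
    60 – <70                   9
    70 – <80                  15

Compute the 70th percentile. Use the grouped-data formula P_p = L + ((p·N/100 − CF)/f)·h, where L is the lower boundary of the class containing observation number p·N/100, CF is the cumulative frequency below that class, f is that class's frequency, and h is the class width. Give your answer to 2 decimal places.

67.33

N = 58; target position k = 70/100 · 58 = 40.6.
Cumulative frequencies: 19, 29, 34, 43, 58.
Observation 40.6 falls in the class 60 – <70.
L = 60, CF = 34, f = 9, h = 10.
P70 = 60 + ((40.6 − 34)/9)·10 = 60 + 7.33333 = 67.3333.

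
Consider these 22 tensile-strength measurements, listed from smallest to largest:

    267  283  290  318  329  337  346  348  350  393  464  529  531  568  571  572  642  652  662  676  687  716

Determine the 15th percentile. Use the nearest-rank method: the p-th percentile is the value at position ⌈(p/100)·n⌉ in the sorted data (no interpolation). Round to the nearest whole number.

n = 22.
Position = ⌈15/100 · 22⌉ = ⌈3.3⌉ = 4.
The value at rank 4 is 318.

318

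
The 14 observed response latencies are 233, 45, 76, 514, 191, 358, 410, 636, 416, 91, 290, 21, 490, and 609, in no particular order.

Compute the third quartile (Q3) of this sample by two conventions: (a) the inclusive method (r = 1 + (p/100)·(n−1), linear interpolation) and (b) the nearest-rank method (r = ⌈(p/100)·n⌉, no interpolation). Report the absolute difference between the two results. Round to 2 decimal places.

Sorted: 21, 45, 76, 91, 191, 233, 290, 358, 410, 416, 490, 514, 609, 636.
n = 14.
(a) r = 10.75; between ranks 10 (416) and 11 (490): 471.5.
(b) the nearest-rank method: rank 11 → 490.
|471.5 − 490| = 18.5.

18.50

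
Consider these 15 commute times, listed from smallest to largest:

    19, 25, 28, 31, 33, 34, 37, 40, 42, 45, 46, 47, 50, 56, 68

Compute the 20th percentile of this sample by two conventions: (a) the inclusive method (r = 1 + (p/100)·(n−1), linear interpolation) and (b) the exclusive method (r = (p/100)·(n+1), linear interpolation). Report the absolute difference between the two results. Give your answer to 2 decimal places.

1.80

n = 15.
(a) r = 3.8; between ranks 3 (28) and 4 (31): 30.4.
(b) r = 3.2; between ranks 3 (28) and 4 (31): 28.6.
|30.4 − 28.6| = 1.8.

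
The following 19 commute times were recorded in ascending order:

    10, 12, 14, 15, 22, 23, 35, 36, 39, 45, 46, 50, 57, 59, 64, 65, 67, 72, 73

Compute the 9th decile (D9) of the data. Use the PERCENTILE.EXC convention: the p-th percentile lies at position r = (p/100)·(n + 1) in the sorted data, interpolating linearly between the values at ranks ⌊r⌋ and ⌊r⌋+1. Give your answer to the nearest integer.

n = 19.
r = (90/100)·(19 + 1) = 18.
r is an integer, so P90 is the value at rank 18: 72.

72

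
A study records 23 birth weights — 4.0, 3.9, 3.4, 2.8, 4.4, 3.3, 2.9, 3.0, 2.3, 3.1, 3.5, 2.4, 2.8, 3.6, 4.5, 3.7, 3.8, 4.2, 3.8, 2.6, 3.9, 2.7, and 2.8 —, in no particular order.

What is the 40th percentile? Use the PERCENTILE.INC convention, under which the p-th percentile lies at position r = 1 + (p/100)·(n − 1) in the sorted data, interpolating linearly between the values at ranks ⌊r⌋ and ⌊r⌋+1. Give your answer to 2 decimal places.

3.08

Sorted: 2.3, 2.4, 2.6, 2.7, 2.8, 2.8, 2.8, 2.9, 3.0, 3.1, 3.3, 3.4, 3.5, 3.6, 3.7, 3.8, 3.8, 3.9, 3.9, 4.0, 4.2, 4.4, 4.5.
n = 23.
r = 1 + (40/100)·(23 − 1) = 1 + 8.8 = 9.8.
Rank 9 is 3.0 and rank 10 is 3.1.
Interpolate: 3.0 + 0.8·(3.1 − 3.0) = 3.0 + 0.8·0.1 = 3.08.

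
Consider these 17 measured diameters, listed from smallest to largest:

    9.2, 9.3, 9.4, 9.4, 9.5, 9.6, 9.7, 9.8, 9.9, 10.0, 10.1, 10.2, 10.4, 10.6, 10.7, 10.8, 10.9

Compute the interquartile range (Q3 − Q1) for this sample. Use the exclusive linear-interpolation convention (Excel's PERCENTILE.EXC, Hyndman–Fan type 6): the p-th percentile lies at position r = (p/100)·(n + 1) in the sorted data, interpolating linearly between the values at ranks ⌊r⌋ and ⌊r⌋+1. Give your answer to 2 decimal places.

1.05

n = 17.
P25: r = 4.5; ranks 4–5 are 9.4, 9.5; interpolating gives 9.45.
P75: r = 13.5; ranks 13–14 are 10.4, 10.6; interpolating gives 10.5.
Difference: 10.5 − 9.45 = 1.05.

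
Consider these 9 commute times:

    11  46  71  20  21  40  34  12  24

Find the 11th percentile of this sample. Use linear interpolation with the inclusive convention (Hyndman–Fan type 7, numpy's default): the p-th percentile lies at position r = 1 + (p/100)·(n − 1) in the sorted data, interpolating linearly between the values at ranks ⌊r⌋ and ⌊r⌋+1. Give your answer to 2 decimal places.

11.88

Sorted: 11, 12, 20, 21, 24, 34, 40, 46, 71.
n = 9.
r = 1 + (11/100)·(9 − 1) = 1 + 0.88 = 1.88.
Rank 1 is 11 and rank 2 is 12.
Interpolate: 11 + 0.88·(12 − 11) = 11 + 0.88·1 = 11.88.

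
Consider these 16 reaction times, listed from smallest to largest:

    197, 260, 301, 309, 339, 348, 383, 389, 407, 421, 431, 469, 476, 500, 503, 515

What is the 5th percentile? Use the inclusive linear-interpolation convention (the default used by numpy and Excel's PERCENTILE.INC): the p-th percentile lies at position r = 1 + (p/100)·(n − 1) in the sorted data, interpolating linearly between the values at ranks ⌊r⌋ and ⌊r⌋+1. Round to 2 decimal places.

n = 16.
r = 1 + (5/100)·(16 − 1) = 1 + 0.75 = 1.75.
Rank 1 is 197 and rank 2 is 260.
Interpolate: 197 + 0.75·(260 − 197) = 197 + 0.75·63 = 244.25.

244.25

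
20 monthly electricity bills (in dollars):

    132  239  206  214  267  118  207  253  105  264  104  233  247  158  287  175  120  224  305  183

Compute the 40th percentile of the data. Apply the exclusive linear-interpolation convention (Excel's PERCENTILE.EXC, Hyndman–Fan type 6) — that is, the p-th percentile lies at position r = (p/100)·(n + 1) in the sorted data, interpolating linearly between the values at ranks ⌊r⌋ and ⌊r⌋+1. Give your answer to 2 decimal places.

Sorted: 104, 105, 118, 120, 132, 158, 175, 183, 206, 207, 214, 224, 233, 239, 247, 253, 264, 267, 287, 305.
n = 20.
r = (40/100)·(20 + 1) = 8.4.
Rank 8 is 183 and rank 9 is 206.
Interpolate: 183 + 0.4·(206 − 183) = 183 + 0.4·23 = 192.2.

192.20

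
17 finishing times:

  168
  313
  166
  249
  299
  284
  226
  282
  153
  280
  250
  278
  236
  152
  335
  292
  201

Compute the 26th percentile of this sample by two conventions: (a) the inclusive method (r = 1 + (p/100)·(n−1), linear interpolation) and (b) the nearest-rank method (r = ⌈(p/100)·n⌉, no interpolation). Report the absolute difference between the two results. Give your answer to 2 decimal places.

Sorted: 152, 153, 166, 168, 201, 226, 236, 249, 250, 278, 280, 282, 284, 292, 299, 313, 335.
n = 17.
(a) r = 5.16; between ranks 5 (201) and 6 (226): 205.
(b) the nearest-rank method: rank 5 → 201.
|205 − 201| = 4.

4.00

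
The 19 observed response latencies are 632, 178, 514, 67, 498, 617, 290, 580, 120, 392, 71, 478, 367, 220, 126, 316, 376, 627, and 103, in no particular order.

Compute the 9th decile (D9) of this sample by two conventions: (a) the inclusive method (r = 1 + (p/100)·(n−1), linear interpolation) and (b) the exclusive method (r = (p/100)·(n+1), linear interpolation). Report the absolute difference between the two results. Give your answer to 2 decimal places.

Sorted: 67, 71, 103, 120, 126, 178, 220, 290, 316, 367, 376, 392, 478, 498, 514, 580, 617, 627, 632.
n = 19.
(a) r = 17.2; between ranks 17 (617) and 18 (627): 619.
(b) r = 18 → value at rank 18 = 627.
|619 − 627| = 8.

8.00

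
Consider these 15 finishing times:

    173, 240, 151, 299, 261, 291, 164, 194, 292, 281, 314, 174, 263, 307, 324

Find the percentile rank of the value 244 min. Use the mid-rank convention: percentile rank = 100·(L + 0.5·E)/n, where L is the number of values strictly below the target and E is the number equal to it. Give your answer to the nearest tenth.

Sorted: 151, 164, 173, 174, 194, 240, 261, 263, 281, 291, 292, 299, 307, 314, 324.
Count below 244: L = 6; count equal: E = 0; n = 15.
Percentile rank = 100·(6 + 0.5·0)/15 = 100·6/15 = 40.

40.0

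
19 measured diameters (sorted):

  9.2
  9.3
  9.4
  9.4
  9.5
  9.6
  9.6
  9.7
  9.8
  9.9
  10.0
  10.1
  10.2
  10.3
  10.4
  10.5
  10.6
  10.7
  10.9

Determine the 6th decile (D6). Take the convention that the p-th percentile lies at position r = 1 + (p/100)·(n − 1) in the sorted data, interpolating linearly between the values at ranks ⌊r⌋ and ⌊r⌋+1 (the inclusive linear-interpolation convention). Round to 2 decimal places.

n = 19.
r = 1 + (60/100)·(19 − 1) = 1 + 10.8 = 11.8.
Rank 11 is 10.0 and rank 12 is 10.1.
Interpolate: 10.0 + 0.8·(10.1 − 10.0) = 10.0 + 0.8·0.1 = 10.08.

10.08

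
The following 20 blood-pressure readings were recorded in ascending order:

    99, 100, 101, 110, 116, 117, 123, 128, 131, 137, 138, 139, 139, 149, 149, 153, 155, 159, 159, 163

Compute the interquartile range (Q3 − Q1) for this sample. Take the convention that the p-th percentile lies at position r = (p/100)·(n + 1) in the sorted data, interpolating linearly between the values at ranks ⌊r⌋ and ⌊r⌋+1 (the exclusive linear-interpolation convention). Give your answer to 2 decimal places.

n = 20.
P25: r = 5.25; ranks 5–6 are 116, 117; interpolating gives 116.25.
P75: r = 15.75; ranks 15–16 are 149, 153; interpolating gives 152.
Difference: 152 − 116.25 = 35.75.

35.75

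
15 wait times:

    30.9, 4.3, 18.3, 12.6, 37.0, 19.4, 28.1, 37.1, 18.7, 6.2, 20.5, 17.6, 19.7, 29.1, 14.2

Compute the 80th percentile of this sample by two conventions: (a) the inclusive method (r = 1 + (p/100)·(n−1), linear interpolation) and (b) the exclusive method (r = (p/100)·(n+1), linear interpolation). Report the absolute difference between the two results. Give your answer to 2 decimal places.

1.08

Sorted: 4.3, 6.2, 12.6, 14.2, 17.6, 18.3, 18.7, 19.4, 19.7, 20.5, 28.1, 29.1, 30.9, 37.0, 37.1.
n = 15.
(a) r = 12.2; between ranks 12 (29.1) and 13 (30.9): 29.46.
(b) r = 12.8; between ranks 12 (29.1) and 13 (30.9): 30.54.
|29.46 − 30.54| = 1.08.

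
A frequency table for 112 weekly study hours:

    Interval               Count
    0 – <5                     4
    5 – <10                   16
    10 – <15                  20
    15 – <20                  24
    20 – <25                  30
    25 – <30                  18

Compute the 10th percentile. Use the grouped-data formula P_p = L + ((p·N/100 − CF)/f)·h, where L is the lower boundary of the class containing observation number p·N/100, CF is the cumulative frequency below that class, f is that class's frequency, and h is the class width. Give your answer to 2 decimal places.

N = 112; target position k = 10/100 · 112 = 11.2.
Cumulative frequencies: 4, 20, 40, 64, 94, 112.
Observation 11.2 falls in the class 5 – <10.
L = 5, CF = 4, f = 16, h = 5.
P10 = 5 + ((11.2 − 4)/16)·5 = 5 + 2.25 = 7.25.

7.25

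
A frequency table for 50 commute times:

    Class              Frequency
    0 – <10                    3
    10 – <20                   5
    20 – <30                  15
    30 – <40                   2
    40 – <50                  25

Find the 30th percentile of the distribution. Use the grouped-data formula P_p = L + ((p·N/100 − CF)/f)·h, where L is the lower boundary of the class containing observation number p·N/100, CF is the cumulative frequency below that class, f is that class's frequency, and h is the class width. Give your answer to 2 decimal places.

N = 50; target position k = 30/100 · 50 = 15.
Cumulative frequencies: 3, 8, 23, 25, 50.
Observation 15 falls in the class 20 – <30.
L = 20, CF = 8, f = 15, h = 10.
P30 = 20 + ((15 − 8)/15)·10 = 20 + 4.66667 = 24.6667.

24.67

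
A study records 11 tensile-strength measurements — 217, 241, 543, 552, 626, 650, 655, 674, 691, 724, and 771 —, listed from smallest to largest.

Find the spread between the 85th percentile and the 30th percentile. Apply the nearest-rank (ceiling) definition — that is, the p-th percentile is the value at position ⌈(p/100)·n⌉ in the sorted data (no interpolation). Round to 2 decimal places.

n = 11.
P30: rank ⌈30/100·11⌉ = 4 → 552.
P85: rank ⌈85/100·11⌉ = 10 → 724.
Difference: 724 − 552 = 172.

172.00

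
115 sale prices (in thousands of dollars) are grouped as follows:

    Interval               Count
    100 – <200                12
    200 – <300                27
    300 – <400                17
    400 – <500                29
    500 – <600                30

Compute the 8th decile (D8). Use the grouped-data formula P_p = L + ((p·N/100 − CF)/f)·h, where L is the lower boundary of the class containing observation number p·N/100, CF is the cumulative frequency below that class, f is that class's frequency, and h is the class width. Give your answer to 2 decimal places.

N = 115; target position k = 80/100 · 115 = 92.
Cumulative frequencies: 12, 39, 56, 85, 115.
Observation 92 falls in the class 500 – <600.
L = 500, CF = 85, f = 30, h = 100.
P80 = 500 + ((92 − 85)/30)·100 = 500 + 23.3333 = 523.333.

523.33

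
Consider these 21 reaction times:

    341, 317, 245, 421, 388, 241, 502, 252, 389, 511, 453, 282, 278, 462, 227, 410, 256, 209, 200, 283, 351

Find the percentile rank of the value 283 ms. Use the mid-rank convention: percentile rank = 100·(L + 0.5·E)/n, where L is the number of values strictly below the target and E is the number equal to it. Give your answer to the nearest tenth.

Sorted: 200, 209, 227, 241, 245, 252, 256, 278, 282, 283, 317, 341, 351, 388, 389, 410, 421, 453, 462, 502, 511.
Count below 283: L = 9; count equal: E = 1; n = 21.
Percentile rank = 100·(9 + 0.5·1)/21 = 100·9.5/21 = 45.24.

45.2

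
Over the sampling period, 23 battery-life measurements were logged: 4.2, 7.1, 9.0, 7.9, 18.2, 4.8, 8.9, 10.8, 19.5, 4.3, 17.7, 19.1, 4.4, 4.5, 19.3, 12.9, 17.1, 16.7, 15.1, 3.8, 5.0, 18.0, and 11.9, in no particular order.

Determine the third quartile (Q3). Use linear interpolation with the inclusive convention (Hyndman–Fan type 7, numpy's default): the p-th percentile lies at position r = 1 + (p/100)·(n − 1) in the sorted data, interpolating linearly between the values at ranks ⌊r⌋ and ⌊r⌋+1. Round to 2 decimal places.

17.40

Sorted: 3.8, 4.2, 4.3, 4.4, 4.5, 4.8, 5.0, 7.1, 7.9, 8.9, 9.0, 10.8, 11.9, 12.9, 15.1, 16.7, 17.1, 17.7, 18.0, 18.2, 19.1, 19.3, 19.5.
n = 23.
r = 1 + (75/100)·(23 − 1) = 1 + 16.5 = 17.5.
Rank 17 is 17.1 and rank 18 is 17.7.
Interpolate: 17.1 + 0.5·(17.7 − 17.1) = 17.1 + 0.5·0.6 = 17.4.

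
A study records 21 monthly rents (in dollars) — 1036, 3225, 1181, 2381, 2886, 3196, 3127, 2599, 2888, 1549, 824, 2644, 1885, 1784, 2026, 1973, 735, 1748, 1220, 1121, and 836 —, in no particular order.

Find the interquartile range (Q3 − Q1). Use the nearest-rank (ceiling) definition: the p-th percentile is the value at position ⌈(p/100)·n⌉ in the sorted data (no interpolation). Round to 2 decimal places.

1463.00

Sorted: 735, 824, 836, 1036, 1121, 1181, 1220, 1549, 1748, 1784, 1885, 1973, 2026, 2381, 2599, 2644, 2886, 2888, 3127, 3196, 3225.
n = 21.
P25: rank ⌈25/100·21⌉ = 6 → 1181.
P75: rank ⌈75/100·21⌉ = 16 → 2644.
Difference: 2644 − 1181 = 1463.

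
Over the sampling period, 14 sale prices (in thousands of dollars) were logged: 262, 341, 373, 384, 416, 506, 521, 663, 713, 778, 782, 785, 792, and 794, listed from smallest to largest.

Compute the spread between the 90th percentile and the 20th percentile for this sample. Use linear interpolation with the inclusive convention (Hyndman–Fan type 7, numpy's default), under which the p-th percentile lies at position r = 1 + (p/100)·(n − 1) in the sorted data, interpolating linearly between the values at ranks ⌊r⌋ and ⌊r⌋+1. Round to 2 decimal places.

n = 14.
P20: r = 3.6; ranks 3–4 are 373, 384; interpolating gives 379.6.
P90: r = 12.7; ranks 12–13 are 785, 792; interpolating gives 789.9.
Difference: 789.9 − 379.6 = 410.3.

410.30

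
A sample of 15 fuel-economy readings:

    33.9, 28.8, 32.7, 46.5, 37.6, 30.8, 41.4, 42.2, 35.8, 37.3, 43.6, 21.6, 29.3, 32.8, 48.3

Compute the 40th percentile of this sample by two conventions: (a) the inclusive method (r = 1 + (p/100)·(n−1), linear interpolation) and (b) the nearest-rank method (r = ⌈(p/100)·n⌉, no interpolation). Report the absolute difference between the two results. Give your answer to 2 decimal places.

0.66

Sorted: 21.6, 28.8, 29.3, 30.8, 32.7, 32.8, 33.9, 35.8, 37.3, 37.6, 41.4, 42.2, 43.6, 46.5, 48.3.
n = 15.
(a) r = 6.6; between ranks 6 (32.8) and 7 (33.9): 33.46.
(b) the nearest-rank method: rank 6 → 32.8.
|33.46 − 32.8| = 0.66.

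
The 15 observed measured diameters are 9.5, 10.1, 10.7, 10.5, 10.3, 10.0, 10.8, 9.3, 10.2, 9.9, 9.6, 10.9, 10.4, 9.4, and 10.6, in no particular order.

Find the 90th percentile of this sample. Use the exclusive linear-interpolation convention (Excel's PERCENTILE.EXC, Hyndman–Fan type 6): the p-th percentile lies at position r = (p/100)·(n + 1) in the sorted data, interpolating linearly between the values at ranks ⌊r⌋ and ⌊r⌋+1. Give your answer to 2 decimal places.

10.84

Sorted: 9.3, 9.4, 9.5, 9.6, 9.9, 10.0, 10.1, 10.2, 10.3, 10.4, 10.5, 10.6, 10.7, 10.8, 10.9.
n = 15.
r = (90/100)·(15 + 1) = 14.4.
Rank 14 is 10.8 and rank 15 is 10.9.
Interpolate: 10.8 + 0.4·(10.9 − 10.8) = 10.8 + 0.4·0.1 = 10.84.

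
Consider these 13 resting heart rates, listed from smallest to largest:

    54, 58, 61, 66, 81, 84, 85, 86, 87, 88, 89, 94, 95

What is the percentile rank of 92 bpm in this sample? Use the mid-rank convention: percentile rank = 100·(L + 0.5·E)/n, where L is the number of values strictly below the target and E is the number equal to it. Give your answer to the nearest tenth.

84.6

Count below 92: L = 11; count equal: E = 0; n = 13.
Percentile rank = 100·(11 + 0.5·0)/13 = 100·11/13 = 84.62.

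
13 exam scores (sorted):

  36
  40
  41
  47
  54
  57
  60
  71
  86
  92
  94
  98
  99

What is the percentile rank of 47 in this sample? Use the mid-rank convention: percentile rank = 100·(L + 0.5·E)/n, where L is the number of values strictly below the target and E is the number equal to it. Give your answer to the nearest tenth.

26.9

Count below 47: L = 3; count equal: E = 1; n = 13.
Percentile rank = 100·(3 + 0.5·1)/13 = 100·3.5/13 = 26.92.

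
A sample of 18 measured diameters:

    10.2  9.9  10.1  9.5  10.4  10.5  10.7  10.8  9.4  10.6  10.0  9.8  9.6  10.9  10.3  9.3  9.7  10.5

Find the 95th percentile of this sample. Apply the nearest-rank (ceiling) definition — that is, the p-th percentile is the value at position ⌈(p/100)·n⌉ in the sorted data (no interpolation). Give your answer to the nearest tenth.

Sorted: 9.3, 9.4, 9.5, 9.6, 9.7, 9.8, 9.9, 10.0, 10.1, 10.2, 10.3, 10.4, 10.5, 10.5, 10.6, 10.7, 10.8, 10.9.
n = 18.
Position = ⌈95/100 · 18⌉ = ⌈17.1⌉ = 18.
The value at rank 18 is 10.9.

10.9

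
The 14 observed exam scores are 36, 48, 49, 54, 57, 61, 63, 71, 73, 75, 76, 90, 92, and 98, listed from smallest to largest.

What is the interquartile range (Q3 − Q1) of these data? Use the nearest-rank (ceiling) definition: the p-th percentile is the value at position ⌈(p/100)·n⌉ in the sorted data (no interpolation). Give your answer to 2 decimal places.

22.00

n = 14.
P25: rank ⌈25/100·14⌉ = 4 → 54.
P75: rank ⌈75/100·14⌉ = 11 → 76.
Difference: 76 − 54 = 22.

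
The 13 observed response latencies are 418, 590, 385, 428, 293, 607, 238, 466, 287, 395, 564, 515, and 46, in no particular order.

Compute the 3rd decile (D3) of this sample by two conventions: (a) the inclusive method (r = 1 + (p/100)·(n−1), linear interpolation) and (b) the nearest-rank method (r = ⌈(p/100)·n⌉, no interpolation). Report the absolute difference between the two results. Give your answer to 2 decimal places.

55.20

Sorted: 46, 238, 287, 293, 385, 395, 418, 428, 466, 515, 564, 590, 607.
n = 13.
(a) r = 4.6; between ranks 4 (293) and 5 (385): 348.2.
(b) the nearest-rank method: rank 4 → 293.
|348.2 − 293| = 55.2.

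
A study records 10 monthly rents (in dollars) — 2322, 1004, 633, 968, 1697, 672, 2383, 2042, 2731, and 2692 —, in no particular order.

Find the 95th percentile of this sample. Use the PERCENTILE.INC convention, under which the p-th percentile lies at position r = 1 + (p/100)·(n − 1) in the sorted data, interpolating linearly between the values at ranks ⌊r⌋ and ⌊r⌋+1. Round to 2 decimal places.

Sorted: 633, 672, 968, 1004, 1697, 2042, 2322, 2383, 2692, 2731.
n = 10.
r = 1 + (95/100)·(10 − 1) = 1 + 8.55 = 9.55.
Rank 9 is 2692 and rank 10 is 2731.
Interpolate: 2692 + 0.55·(2731 − 2692) = 2692 + 0.55·39 = 2713.45.

2713.45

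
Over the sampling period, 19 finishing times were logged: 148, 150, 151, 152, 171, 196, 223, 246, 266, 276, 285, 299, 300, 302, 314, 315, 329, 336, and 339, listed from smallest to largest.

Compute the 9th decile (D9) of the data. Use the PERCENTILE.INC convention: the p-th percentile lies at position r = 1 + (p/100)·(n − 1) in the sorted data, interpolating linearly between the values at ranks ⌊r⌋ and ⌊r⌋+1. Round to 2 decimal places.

n = 19.
r = 1 + (90/100)·(19 − 1) = 1 + 16.2 = 17.2.
Rank 17 is 329 and rank 18 is 336.
Interpolate: 329 + 0.2·(336 − 329) = 329 + 0.2·7 = 330.4.

330.40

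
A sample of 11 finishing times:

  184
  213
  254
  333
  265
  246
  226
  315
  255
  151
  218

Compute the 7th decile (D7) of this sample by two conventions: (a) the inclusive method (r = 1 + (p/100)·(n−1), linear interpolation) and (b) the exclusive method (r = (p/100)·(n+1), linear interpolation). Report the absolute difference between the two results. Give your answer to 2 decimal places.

Sorted: 151, 184, 213, 218, 226, 246, 254, 255, 265, 315, 333.
n = 11.
(a) r = 8 → value at rank 8 = 255.
(b) r = 8.4; between ranks 8 (255) and 9 (265): 259.
|255 − 259| = 4.

4.00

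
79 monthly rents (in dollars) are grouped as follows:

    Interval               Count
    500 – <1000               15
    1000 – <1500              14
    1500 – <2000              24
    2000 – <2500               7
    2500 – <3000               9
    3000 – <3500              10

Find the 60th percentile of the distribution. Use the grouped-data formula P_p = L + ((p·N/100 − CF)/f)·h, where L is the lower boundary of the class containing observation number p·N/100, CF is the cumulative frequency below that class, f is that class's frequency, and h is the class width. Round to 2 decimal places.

N = 79; target position k = 60/100 · 79 = 47.4.
Cumulative frequencies: 15, 29, 53, 60, 69, 79.
Observation 47.4 falls in the class 1500 – <2000.
L = 1500, CF = 29, f = 24, h = 500.
P60 = 1500 + ((47.4 − 29)/24)·500 = 1500 + 383.333 = 1883.33.

1883.33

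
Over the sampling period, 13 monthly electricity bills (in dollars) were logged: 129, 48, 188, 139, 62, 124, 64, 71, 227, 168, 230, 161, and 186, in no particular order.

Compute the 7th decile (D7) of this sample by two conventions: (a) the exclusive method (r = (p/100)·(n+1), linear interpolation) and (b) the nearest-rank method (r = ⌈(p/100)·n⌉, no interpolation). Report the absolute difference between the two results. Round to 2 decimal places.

3.60

Sorted: 48, 62, 64, 71, 124, 129, 139, 161, 168, 186, 188, 227, 230.
n = 13.
(a) r = 9.8; between ranks 9 (168) and 10 (186): 182.4.
(b) the nearest-rank method: rank 10 → 186.
|182.4 − 186| = 3.6.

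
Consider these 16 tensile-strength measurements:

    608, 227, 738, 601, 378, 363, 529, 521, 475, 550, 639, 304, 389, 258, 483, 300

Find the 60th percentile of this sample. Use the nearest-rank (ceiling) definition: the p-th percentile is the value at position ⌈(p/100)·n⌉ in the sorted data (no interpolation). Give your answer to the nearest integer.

521

Sorted: 227, 258, 300, 304, 363, 378, 389, 475, 483, 521, 529, 550, 601, 608, 639, 738.
n = 16.
Position = ⌈60/100 · 16⌉ = ⌈9.6⌉ = 10.
The value at rank 10 is 521.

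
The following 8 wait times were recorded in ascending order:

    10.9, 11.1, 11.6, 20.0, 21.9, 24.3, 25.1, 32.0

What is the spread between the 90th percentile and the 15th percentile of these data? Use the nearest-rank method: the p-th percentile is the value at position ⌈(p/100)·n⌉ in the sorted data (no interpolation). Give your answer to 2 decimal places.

n = 8.
P15: rank ⌈15/100·8⌉ = 2 → 11.1.
P90: rank ⌈90/100·8⌉ = 8 → 32.
Difference: 32 − 11.1 = 20.9.

20.90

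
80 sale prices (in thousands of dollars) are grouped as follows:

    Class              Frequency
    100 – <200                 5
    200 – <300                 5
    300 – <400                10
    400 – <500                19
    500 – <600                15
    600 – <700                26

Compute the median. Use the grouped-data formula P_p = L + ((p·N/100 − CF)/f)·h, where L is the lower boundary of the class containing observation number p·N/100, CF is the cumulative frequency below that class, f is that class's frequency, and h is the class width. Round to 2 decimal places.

N = 80; target position k = 50/100 · 80 = 40.
Cumulative frequencies: 5, 10, 20, 39, 54, 80.
Observation 40 falls in the class 500 – <600.
L = 500, CF = 39, f = 15, h = 100.
P50 = 500 + ((40 − 39)/15)·100 = 500 + 6.66667 = 506.667.

506.67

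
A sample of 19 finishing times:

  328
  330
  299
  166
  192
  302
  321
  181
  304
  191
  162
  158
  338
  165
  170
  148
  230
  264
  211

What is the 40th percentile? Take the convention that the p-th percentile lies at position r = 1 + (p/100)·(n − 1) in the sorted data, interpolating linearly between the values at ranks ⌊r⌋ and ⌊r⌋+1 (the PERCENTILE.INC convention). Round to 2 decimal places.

191.20

Sorted: 148, 158, 162, 165, 166, 170, 181, 191, 192, 211, 230, 264, 299, 302, 304, 321, 328, 330, 338.
n = 19.
r = 1 + (40/100)·(19 − 1) = 1 + 7.2 = 8.2.
Rank 8 is 191 and rank 9 is 192.
Interpolate: 191 + 0.2·(192 − 191) = 191 + 0.2·1 = 191.2.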